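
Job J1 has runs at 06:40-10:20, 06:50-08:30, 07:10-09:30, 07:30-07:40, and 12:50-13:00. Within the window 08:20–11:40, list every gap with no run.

10:20–11:40

The merged coverage is 06:40–10:20, 12:50–13:00.
Gaps within 08:20–11:40: 10:20–11:40.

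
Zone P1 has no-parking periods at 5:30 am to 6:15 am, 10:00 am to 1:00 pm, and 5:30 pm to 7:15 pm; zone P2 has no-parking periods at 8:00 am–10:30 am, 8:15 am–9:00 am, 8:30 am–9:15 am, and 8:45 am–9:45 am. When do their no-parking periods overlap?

10:00 am–10:30 am

Second set merges to 8:00 am–10:30 am.
5:30 am–6:15 am: no overlap with the second set.
10:00 am–1:00 pm meets the second set on 10:00 am–10:30 am.
5:30 pm–7:15 pm: no overlap with the second set.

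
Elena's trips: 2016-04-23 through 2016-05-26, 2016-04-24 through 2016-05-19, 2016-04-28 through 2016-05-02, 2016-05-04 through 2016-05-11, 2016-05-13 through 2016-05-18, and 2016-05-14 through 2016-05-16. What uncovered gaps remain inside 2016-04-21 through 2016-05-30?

The merged coverage is 2016-04-23 through 2016-05-26.
Gaps within 2016-04-21 through 2016-05-30: 2016-04-21 through 2016-04-22, 2016-05-27 through 2016-05-30.

2016-04-21 through 2016-04-22, 2016-05-27 through 2016-05-30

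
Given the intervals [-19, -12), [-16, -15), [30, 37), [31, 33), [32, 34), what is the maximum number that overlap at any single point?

3

Sweep endpoints in order; track running count of active intervals.
Peak of 3 reached at 32.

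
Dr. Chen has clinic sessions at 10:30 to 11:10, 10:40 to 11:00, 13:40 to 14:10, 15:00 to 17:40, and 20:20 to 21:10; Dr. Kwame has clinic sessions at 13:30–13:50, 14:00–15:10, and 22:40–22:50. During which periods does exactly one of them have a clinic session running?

10:30–11:10, 13:30–13:40, 13:50–14:00, 14:10–15:00, 15:10–17:40, 20:20–21:10, 22:40–22:50

A, merged: 10:30–11:10, 13:40–14:10, 15:00–17:40, 20:20–21:10.
Only in the first: 10:30–11:10, 13:50–14:00, 15:10–17:40, 20:20–21:10.
Only in the second: 13:30–13:40, 14:10–15:00, 22:40–22:50.
Together these are the periods covered by exactly one.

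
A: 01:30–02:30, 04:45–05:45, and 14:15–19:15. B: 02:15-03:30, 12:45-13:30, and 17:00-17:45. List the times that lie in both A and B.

01:30-02:30 meets the second set on 02:15-02:30.
04:45-05:45: no overlap with the second set.
14:15-19:15 meets the second set on 17:00-17:45.

02:15-02:30, 17:00-17:45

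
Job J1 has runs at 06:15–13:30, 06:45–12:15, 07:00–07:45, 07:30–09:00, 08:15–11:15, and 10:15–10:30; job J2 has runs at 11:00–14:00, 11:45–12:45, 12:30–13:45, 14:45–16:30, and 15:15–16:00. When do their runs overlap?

11:00-13:30

A, merged: 06:15-13:30.
B, merged: 11:00-14:00, 14:45-16:30.
06:15-13:30 overlaps B on 11:00-13:30.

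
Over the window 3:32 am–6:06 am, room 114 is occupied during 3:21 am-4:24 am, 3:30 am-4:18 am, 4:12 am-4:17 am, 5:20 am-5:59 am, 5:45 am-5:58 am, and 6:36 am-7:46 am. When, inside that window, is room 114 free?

4:24 am-5:20 am, 5:59 am-6:06 am

After merging, the occupied span is 3:21 am-4:24 am, 5:20 am-5:59 am, 6:36 am-7:46 am.
Uncovered inside 3:32 am-6:06 am: 4:24 am-5:20 am, 5:59 am-6:06 am.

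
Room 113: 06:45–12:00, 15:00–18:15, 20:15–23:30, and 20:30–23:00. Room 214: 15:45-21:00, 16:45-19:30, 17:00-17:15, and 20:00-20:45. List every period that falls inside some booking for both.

15:45–18:15, 20:15–21:00

A, merged: 06:45–12:00, 15:00–18:15, 20:15–23:30.
B, merged: 15:45–21:00.
06:45–12:00: no overlap with the second set.
15:00–18:15 meets the second set on 15:45–18:15.
20:15–23:30 meets the second set on 20:15–21:00.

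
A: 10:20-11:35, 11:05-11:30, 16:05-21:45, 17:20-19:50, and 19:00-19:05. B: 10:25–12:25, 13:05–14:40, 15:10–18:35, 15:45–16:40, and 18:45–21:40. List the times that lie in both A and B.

Merge the first list: 10:20–11:35, 16:05–21:45.
Merge the second list: 10:25–12:25, 13:05–14:40, 15:10–18:35, 18:45–21:40.
10:20–11:35 meets the second set on 10:25–11:35.
16:05–21:45 meets the second set on 16:05–18:35, 18:45–21:40.

10:25–11:35, 16:05–18:35, 18:45–21:40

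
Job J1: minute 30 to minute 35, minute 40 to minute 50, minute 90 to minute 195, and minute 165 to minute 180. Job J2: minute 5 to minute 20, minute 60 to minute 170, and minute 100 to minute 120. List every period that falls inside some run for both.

minute 90 to minute 170

Merge the first list: minute 30 to minute 35, minute 40 to minute 50, minute 90 to minute 195.
Merge the second list: minute 5 to minute 20, minute 60 to minute 170.
minute 30 to minute 35: no overlap with the second set.
minute 40 to minute 50: no overlap with the second set.
minute 90 to minute 195 meets the second set on minute 90 to minute 170.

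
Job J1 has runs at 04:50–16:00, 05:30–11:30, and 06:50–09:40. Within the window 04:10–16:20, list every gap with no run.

04:10–04:50, 16:00–16:20

Covered (merged): 04:50–16:00.
Gaps within 04:10–16:20: 04:10–04:50, 16:00–16:20.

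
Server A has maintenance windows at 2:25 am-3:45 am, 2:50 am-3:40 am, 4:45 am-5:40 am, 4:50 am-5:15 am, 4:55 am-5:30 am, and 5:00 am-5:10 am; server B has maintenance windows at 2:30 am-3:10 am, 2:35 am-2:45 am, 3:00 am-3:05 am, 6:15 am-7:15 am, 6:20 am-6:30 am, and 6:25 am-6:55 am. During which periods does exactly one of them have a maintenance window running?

2:25 am–2:30 am, 3:10 am–3:45 am, 4:45 am–5:40 am, 6:15 am–7:15 am

A, merged: 2:25 am–3:45 am, 4:45 am–5:40 am.
B, merged: 2:30 am–3:10 am, 6:15 am–7:15 am.
Only in the first: 2:25 am–2:30 am, 3:10 am–3:45 am, 4:45 am–5:40 am.
Only in the second: 6:15 am–7:15 am.
Together these are the periods covered by exactly one.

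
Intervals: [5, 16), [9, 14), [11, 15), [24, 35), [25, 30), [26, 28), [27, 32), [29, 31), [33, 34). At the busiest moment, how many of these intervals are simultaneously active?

Sweep endpoints in order; track running count of active intervals.
Peak of 4 reached at 27.

4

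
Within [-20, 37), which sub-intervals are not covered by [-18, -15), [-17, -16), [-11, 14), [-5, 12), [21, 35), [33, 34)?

After merging, the occupied span is [-18, -15), [-11, 14), [21, 35).
Uncovered inside [-20, 37): [-20, -18), [-15, -11), [14, 21), [35, 37).

[-20, -18) ∪ [-15, -11) ∪ [14, 21) ∪ [35, 37)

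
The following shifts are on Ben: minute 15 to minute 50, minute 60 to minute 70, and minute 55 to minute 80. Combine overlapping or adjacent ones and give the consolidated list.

Sort by start: minute 15 to minute 50, minute 55 to minute 80, minute 60 to minute 70.
minute 55 to minute 80 is disjoint → start new block.
minute 60 to minute 70 overlaps/touches minute 55 to minute 80 → extend to minute 55 to minute 80.

minute 15 to minute 50, minute 55 to minute 80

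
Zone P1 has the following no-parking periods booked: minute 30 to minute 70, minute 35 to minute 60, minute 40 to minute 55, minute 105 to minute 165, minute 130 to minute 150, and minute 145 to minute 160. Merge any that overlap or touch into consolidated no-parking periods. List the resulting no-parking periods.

minute 35 to minute 60 overlaps/touches minute 30 to minute 70 → extend to minute 30 to minute 70.
minute 40 to minute 55 overlaps/touches minute 30 to minute 70 → extend to minute 30 to minute 70.
minute 105 to minute 165 is disjoint → start new block.
minute 130 to minute 150 overlaps/touches minute 105 to minute 165 → extend to minute 105 to minute 165.
minute 145 to minute 160 overlaps/touches minute 105 to minute 165 → extend to minute 105 to minute 165.

minute 30 to minute 70, minute 105 to minute 165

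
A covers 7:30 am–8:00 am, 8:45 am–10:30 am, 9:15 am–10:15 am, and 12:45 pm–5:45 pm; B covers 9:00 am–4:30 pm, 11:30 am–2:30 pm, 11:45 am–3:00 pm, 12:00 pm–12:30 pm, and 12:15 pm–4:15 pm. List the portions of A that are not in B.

7:30 am-8:00 am, 8:45 am-9:00 am, 4:30 pm-5:45 pm

First set merges to 7:30 am-8:00 am, 8:45 am-10:30 am, 12:45 pm-5:45 pm.
Second set merges to 9:00 am-4:30 pm.
7:30 am-8:00 am: nothing removed.
8:45 am-10:30 am \ B = 8:45 am-9:00 am.
12:45 pm-5:45 pm \ B = 4:30 pm-5:45 pm.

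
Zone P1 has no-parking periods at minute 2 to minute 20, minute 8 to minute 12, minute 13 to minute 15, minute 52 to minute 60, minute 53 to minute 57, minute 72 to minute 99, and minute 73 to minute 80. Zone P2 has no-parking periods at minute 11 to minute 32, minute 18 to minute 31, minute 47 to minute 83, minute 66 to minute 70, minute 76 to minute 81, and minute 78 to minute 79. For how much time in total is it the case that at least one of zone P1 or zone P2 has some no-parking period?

First set merges to minute 2 to minute 20, minute 52 to minute 60, minute 72 to minute 99.
Second set merges to minute 11 to minute 32, minute 47 to minute 83.
A ∪ B = minute 2 to minute 32, minute 47 to minute 99.
Total: 30 minutes + 52 minutes = 82 minutes.

82 minutes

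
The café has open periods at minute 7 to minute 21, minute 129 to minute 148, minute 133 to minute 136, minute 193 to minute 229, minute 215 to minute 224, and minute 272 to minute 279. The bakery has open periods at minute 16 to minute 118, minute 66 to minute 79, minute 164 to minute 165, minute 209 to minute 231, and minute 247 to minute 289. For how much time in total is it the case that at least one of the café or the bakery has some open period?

211 minutes

Merge the first list: minute 7 to minute 21, minute 129 to minute 148, minute 193 to minute 229, minute 272 to minute 279.
Merge the second list: minute 16 to minute 118, minute 164 to minute 165, minute 209 to minute 231, minute 247 to minute 289.
A ∪ B = minute 7 to minute 118, minute 129 to minute 148, minute 164 to minute 165, minute 193 to minute 231, minute 247 to minute 289.
Total: 111 minutes + 19 minutes + 1 minute + 38 minutes + 42 minutes = 211 minutes.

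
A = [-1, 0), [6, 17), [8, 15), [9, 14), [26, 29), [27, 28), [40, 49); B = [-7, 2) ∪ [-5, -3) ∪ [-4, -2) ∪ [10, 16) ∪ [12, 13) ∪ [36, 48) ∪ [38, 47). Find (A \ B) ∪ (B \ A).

[-7, -1) ∪ [0, 2) ∪ [6, 10) ∪ [16, 17) ∪ [26, 29) ∪ [36, 40) ∪ [48, 49)

First set merges to [-1, 0), [6, 17), [26, 29), [40, 49).
Second set merges to [-7, 2), [10, 16), [36, 48).
A \ B = [6, 10), [16, 17), [26, 29), [48, 49).
B \ A = [-7, -1), [0, 2), [36, 40).
Union of the two gives the symmetric difference.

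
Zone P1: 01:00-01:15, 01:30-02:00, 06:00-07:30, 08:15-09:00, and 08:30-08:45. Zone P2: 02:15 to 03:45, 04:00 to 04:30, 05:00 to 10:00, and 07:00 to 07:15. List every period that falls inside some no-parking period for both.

First set merges to 01:00–01:15, 01:30–02:00, 06:00–07:30, 08:15–09:00.
Second set merges to 02:15–03:45, 04:00–04:30, 05:00–10:00.
01:00–01:15: no overlap with the second set.
01:30–02:00: no overlap with the second set.
06:00–07:30 meets the second set on 06:00–07:30.
08:15–09:00 meets the second set on 08:15–09:00.

06:00–07:30, 08:15–09:00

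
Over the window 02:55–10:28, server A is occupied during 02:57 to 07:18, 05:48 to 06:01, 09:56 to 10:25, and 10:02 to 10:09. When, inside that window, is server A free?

02:55–02:57, 07:18–09:56, 10:25–10:28

Covered (merged): 02:57–07:18, 09:56–10:25.
Complement within 02:55–10:28: 02:55–02:57, 07:18–09:56, 10:25–10:28.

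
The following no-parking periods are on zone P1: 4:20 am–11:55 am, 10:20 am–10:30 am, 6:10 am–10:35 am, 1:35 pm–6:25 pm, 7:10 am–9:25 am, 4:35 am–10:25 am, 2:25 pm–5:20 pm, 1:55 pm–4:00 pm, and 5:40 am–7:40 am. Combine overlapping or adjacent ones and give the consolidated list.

4:20 am–11:55 am, 1:35 pm–6:25 pm

Sort by start: 4:20 am–11:55 am, 4:35 am–10:25 am, 5:40 am–7:40 am, 6:10 am–10:35 am, 7:10 am–9:25 am, 10:20 am–10:30 am, 1:35 pm–6:25 pm, 1:55 pm–4:00 pm, 2:25 pm–5:20 pm.
4:35 am–10:25 am overlaps/touches 4:20 am–11:55 am → extend to 4:20 am–11:55 am.
5:40 am–7:40 am overlaps/touches 4:20 am–11:55 am → extend to 4:20 am–11:55 am.
6:10 am–10:35 am overlaps/touches 4:20 am–11:55 am → extend to 4:20 am–11:55 am.
7:10 am–9:25 am overlaps/touches 4:20 am–11:55 am → extend to 4:20 am–11:55 am.
10:20 am–10:30 am overlaps/touches 4:20 am–11:55 am → extend to 4:20 am–11:55 am.
1:35 pm–6:25 pm is disjoint → start new block.
1:55 pm–4:00 pm overlaps/touches 1:35 pm–6:25 pm → extend to 1:35 pm–6:25 pm.
2:25 pm–5:20 pm overlaps/touches 1:35 pm–6:25 pm → extend to 1:35 pm–6:25 pm.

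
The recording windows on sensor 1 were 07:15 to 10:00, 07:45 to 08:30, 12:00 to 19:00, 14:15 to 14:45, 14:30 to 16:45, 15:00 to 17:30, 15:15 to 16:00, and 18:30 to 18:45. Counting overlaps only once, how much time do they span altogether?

9 h 45 min

Merged: 07:15-10:00, 12:00-19:00.
Lengths: 2 h 45 min + 7 h = 9 h 45 min.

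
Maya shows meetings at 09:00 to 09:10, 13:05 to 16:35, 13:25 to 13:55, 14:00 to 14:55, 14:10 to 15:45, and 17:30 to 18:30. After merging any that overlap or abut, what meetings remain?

13:05–16:35 is disjoint → start new block.
13:25–13:55 overlaps/touches 13:05–16:35 → extend to 13:05–16:35.
14:00–14:55 overlaps/touches 13:05–16:35 → extend to 13:05–16:35.
14:10–15:45 overlaps/touches 13:05–16:35 → extend to 13:05–16:35.
17:30–18:30 is disjoint → start new block.

09:00–09:10, 13:05–16:35, 17:30–18:30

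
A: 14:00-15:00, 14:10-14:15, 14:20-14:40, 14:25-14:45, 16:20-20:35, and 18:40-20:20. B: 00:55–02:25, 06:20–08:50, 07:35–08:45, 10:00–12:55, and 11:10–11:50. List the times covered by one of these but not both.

00:55–02:25, 06:20–08:50, 10:00–12:55, 14:00–15:00, 16:20–20:35

A, merged: 14:00–15:00, 16:20–20:35.
B, merged: 00:55–02:25, 06:20–08:50, 10:00–12:55.
Only in the first: 14:00–15:00, 16:20–20:35.
Only in the second: 00:55–02:25, 06:20–08:50, 10:00–12:55.
Together these are the periods covered by exactly one.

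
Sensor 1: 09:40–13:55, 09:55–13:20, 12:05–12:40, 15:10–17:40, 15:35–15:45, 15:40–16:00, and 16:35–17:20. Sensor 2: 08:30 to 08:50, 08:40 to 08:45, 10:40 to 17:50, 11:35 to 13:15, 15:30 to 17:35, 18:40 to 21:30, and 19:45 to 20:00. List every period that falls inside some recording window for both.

10:40–13:55, 15:10–17:40

Merge the first list: 09:40–13:55, 15:10–17:40.
Merge the second list: 08:30–08:50, 10:40–17:50, 18:40–21:30.
09:40–13:55 ∩ B → 10:40–13:55.
15:10–17:40 ∩ B → 15:10–17:40.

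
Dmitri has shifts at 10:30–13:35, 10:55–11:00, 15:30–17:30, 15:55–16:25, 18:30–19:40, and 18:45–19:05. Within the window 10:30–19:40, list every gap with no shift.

Covered (merged): 10:30-13:35, 15:30-17:30, 18:30-19:40.
Uncovered inside 10:30-19:40: 13:35-15:30, 17:30-18:30.

13:35-15:30, 17:30-18:30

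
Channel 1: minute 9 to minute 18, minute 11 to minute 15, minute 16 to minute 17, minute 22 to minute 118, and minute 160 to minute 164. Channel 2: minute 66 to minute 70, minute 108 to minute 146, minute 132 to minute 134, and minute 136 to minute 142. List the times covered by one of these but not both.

minute 9 to minute 18, minute 22 to minute 66, minute 70 to minute 108, minute 118 to minute 146, minute 160 to minute 164

A, merged: minute 9 to minute 18, minute 22 to minute 118, minute 160 to minute 164.
B, merged: minute 66 to minute 70, minute 108 to minute 146.
A but not B: minute 9 to minute 18, minute 22 to minute 66, minute 70 to minute 108, minute 160 to minute 164.
B but not A: minute 118 to minute 146.
Combining gives A △ B.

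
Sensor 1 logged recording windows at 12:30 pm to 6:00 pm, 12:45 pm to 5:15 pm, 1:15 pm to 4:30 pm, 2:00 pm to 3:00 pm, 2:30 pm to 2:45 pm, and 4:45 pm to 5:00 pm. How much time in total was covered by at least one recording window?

Merged: 12:30 pm–6:00 pm.
Length: 5 h 30 min.

5 h 30 min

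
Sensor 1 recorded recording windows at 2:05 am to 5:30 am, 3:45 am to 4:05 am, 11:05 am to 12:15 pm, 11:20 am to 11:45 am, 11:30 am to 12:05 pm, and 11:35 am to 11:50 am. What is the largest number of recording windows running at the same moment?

4

At 11:35 am, 4 of the intervals are simultaneously active.
No point has more.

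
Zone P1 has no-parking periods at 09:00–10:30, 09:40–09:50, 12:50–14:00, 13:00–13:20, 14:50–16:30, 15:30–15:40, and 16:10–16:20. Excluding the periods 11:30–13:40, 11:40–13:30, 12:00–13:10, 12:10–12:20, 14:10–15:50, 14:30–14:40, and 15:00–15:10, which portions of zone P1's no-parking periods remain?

First set merges to 09:00–10:30, 12:50–14:00, 14:50–16:30.
Second set merges to 11:30–13:40, 14:10–15:50.
09:00–10:30: nothing removed.
12:50–14:00 \ B = 13:40–14:00.
14:50–16:30 \ B = 15:50–16:30.

09:00–10:30, 13:40–14:00, 15:50–16:30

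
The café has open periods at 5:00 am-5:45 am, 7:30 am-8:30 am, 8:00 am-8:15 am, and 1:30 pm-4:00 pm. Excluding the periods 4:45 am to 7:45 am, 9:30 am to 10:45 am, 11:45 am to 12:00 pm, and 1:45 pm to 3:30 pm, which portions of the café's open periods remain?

A, merged: 5:00 am–5:45 am, 7:30 am–8:30 am, 1:30 pm–4:00 pm.
5:00 am–5:45 am: entirely removed.
7:30 am–8:30 am \ B = 7:45 am–8:30 am.
1:30 pm–4:00 pm \ B = 1:30 pm–1:45 pm, 3:30 pm–4:00 pm.

7:45 am–8:30 am, 1:30 pm–1:45 pm, 3:30 pm–4:00 pm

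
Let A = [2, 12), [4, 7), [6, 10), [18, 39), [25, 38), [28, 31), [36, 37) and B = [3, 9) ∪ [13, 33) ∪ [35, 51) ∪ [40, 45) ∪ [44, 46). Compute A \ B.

[2, 3) ∪ [9, 12) ∪ [33, 35)

First set merges to [2, 12), [18, 39).
Second set merges to [3, 9), [13, 33), [35, 51).
[2, 12) with B removed leaves [2, 3), [9, 12).
[18, 39) with B removed leaves [33, 35).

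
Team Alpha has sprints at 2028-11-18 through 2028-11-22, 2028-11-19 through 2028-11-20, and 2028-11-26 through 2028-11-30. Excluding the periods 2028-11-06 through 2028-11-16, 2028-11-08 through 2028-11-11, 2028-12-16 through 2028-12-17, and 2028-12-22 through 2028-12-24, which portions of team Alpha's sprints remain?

A, merged: 2028-11-18 through 2028-11-22, 2028-11-26 through 2028-11-30.
B, merged: 2028-11-06 through 2028-11-16, 2028-12-16 through 2028-12-17, 2028-12-22 through 2028-12-24.
2028-11-18 through 2028-11-22: no B overlap → unchanged.
2028-11-26 through 2028-11-30: no B overlap → unchanged.

2028-11-18 through 2028-11-22, 2028-11-26 through 2028-11-30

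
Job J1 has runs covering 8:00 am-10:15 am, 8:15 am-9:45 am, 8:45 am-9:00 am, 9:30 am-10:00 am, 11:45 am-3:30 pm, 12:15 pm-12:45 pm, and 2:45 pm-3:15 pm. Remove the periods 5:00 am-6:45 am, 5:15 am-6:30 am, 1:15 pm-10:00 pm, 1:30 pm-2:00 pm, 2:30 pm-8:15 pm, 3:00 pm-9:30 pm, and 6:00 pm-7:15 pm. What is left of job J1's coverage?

8:00 am-10:15 am, 11:45 am-1:15 pm

First set merges to 8:00 am-10:15 am, 11:45 am-3:30 pm.
Second set merges to 5:00 am-6:45 am, 1:15 pm-10:00 pm.
8:00 am-10:15 am: nothing removed.
11:45 am-3:30 pm \ B = 11:45 am-1:15 pm.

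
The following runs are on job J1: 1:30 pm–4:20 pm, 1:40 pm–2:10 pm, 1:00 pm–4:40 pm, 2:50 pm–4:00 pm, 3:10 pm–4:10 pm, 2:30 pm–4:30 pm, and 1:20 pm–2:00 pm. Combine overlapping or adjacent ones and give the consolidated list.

Sort by start: 1:00 pm-4:40 pm, 1:20 pm-2:00 pm, 1:30 pm-4:20 pm, 1:40 pm-2:10 pm, 2:30 pm-4:30 pm, 2:50 pm-4:00 pm, 3:10 pm-4:10 pm.
1:20 pm-2:00 pm overlaps/touches 1:00 pm-4:40 pm → extend to 1:00 pm-4:40 pm.
1:30 pm-4:20 pm overlaps/touches 1:00 pm-4:40 pm → extend to 1:00 pm-4:40 pm.
1:40 pm-2:10 pm overlaps/touches 1:00 pm-4:40 pm → extend to 1:00 pm-4:40 pm.
2:30 pm-4:30 pm overlaps/touches 1:00 pm-4:40 pm → extend to 1:00 pm-4:40 pm.
2:50 pm-4:00 pm overlaps/touches 1:00 pm-4:40 pm → extend to 1:00 pm-4:40 pm.
3:10 pm-4:10 pm overlaps/touches 1:00 pm-4:40 pm → extend to 1:00 pm-4:40 pm.

1:00 pm-4:40 pm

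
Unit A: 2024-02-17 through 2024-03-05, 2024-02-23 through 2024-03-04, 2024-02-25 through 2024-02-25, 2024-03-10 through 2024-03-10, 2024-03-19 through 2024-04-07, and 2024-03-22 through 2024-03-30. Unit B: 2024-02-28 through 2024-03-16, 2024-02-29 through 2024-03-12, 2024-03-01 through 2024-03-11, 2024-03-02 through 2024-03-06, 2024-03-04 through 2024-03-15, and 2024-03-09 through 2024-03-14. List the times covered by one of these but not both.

First set merges to 2024-02-17 through 2024-03-05, 2024-03-10 through 2024-03-10, 2024-03-19 through 2024-04-07.
Second set merges to 2024-02-28 through 2024-03-16.
A but not B: 2024-02-17 through 2024-02-27, 2024-03-19 through 2024-04-07.
B but not A: 2024-03-06 through 2024-03-09, 2024-03-11 through 2024-03-16.
Combining gives A △ B.

2024-02-17 through 2024-02-27, 2024-03-06 through 2024-03-09, 2024-03-11 through 2024-03-16, 2024-03-19 through 2024-04-07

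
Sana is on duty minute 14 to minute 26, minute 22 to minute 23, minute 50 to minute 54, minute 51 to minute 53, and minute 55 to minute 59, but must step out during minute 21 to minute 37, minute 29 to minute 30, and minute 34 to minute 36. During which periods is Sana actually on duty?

A, merged: minute 14 to minute 26, minute 50 to minute 54, minute 55 to minute 59.
B, merged: minute 21 to minute 37.
minute 14 to minute 26 with B removed leaves minute 14 to minute 21.
minute 50 to minute 54 is untouched.
minute 55 to minute 59 is untouched.

minute 14 to minute 21, minute 50 to minute 54, minute 55 to minute 59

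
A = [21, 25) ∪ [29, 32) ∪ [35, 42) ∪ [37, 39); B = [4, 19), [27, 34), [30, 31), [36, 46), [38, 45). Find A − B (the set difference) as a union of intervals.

First set merges to [21, 25), [29, 32), [35, 42).
Second set merges to [4, 19), [27, 34), [36, 46).
[21, 25): no B overlap → unchanged.
[29, 32): fully covered by B → removed.
[35, 42) minus B → [35, 36).

[21, 25) ∪ [35, 36)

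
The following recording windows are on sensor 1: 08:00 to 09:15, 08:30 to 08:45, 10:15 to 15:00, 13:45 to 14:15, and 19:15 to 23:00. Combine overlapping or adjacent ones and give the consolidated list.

08:00–09:15, 10:15–15:00, 19:15–23:00

08:30–08:45 overlaps/touches 08:00–09:15 → extend to 08:00–09:15.
10:15–15:00 is disjoint → start new block.
13:45–14:15 overlaps/touches 10:15–15:00 → extend to 10:15–15:00.
19:15–23:00 is disjoint → start new block.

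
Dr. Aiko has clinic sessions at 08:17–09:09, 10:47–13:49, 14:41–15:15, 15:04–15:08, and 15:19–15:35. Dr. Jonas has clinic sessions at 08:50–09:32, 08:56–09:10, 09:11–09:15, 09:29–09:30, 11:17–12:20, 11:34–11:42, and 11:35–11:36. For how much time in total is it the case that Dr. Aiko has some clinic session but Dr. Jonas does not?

3 h 22 min

First set merges to 08:17-09:09, 10:47-13:49, 14:41-15:15, 15:19-15:35.
Second set merges to 08:50-09:32, 11:17-12:20.
A \ B = 08:17-08:50, 10:47-11:17, 12:20-13:49, 14:41-15:15, 15:19-15:35.
Total: 33 min + 30 min + 1 h 29 min + 34 min + 16 min = 3 h 22 min.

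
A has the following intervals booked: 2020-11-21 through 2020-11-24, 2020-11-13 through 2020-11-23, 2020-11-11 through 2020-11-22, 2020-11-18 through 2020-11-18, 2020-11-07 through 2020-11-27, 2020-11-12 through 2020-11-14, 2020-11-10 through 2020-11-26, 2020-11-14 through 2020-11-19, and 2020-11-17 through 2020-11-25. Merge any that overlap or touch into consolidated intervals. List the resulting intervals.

2020-11-07 through 2020-11-27

Sort by start: 2020-11-07 through 2020-11-27, 2020-11-10 through 2020-11-26, 2020-11-11 through 2020-11-22, 2020-11-12 through 2020-11-14, 2020-11-13 through 2020-11-23, 2020-11-14 through 2020-11-19, 2020-11-17 through 2020-11-25, 2020-11-18 through 2020-11-18, 2020-11-21 through 2020-11-24.
2020-11-10 through 2020-11-26 overlaps/touches 2020-11-07 through 2020-11-27 → extend to 2020-11-07 through 2020-11-27.
2020-11-11 through 2020-11-22 overlaps/touches 2020-11-07 through 2020-11-27 → extend to 2020-11-07 through 2020-11-27.
2020-11-12 through 2020-11-14 overlaps/touches 2020-11-07 through 2020-11-27 → extend to 2020-11-07 through 2020-11-27.
2020-11-13 through 2020-11-23 overlaps/touches 2020-11-07 through 2020-11-27 → extend to 2020-11-07 through 2020-11-27.
2020-11-14 through 2020-11-19 overlaps/touches 2020-11-07 through 2020-11-27 → extend to 2020-11-07 through 2020-11-27.
2020-11-17 through 2020-11-25 overlaps/touches 2020-11-07 through 2020-11-27 → extend to 2020-11-07 through 2020-11-27.
2020-11-18 through 2020-11-18 overlaps/touches 2020-11-07 through 2020-11-27 → extend to 2020-11-07 through 2020-11-27.
2020-11-21 through 2020-11-24 overlaps/touches 2020-11-07 through 2020-11-27 → extend to 2020-11-07 through 2020-11-27.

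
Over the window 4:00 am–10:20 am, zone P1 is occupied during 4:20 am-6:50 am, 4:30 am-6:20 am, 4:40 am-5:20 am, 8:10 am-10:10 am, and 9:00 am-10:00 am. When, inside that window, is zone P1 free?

4:00 am–4:20 am, 6:50 am–8:10 am, 10:10 am–10:20 am

The merged coverage is 4:20 am–6:50 am, 8:10 am–10:10 am.
Gaps within 4:00 am–10:20 am: 4:00 am–4:20 am, 6:50 am–8:10 am, 10:10 am–10:20 am.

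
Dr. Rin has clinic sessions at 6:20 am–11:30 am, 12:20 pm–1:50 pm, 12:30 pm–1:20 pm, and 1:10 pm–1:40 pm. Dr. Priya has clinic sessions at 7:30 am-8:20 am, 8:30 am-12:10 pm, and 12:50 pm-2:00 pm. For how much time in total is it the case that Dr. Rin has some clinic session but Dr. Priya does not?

First set merges to 6:20 am–11:30 am, 12:20 pm–1:50 pm.
A \ B = 6:20 am–7:30 am, 8:20 am–8:30 am, 12:20 pm–12:50 pm.
Total: 1 h 10 min + 10 min + 30 min = 1 h 50 min.

1 h 50 min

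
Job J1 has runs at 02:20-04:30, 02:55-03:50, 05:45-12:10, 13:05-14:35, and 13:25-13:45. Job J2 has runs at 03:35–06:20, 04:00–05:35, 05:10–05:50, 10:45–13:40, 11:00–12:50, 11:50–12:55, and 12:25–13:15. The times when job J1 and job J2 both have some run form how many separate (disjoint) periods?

4

A, merged: 02:20–04:30, 05:45–12:10, 13:05–14:35.
B, merged: 03:35–06:20, 10:45–13:40.
A ∩ B = 03:35–04:30, 05:45–06:20, 10:45–12:10, 13:05–13:40.
That is 4 disjoint pieces.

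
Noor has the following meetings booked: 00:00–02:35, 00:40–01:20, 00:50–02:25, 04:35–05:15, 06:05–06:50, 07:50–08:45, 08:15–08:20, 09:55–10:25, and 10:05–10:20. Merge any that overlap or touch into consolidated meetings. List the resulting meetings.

00:40–01:20 overlaps/touches 00:00–02:35 → extend to 00:00–02:35.
00:50–02:25 overlaps/touches 00:00–02:35 → extend to 00:00–02:35.
04:35–05:15 is disjoint → start new block.
06:05–06:50 is disjoint → start new block.
07:50–08:45 is disjoint → start new block.
08:15–08:20 overlaps/touches 07:50–08:45 → extend to 07:50–08:45.
09:55–10:25 is disjoint → start new block.
10:05–10:20 overlaps/touches 09:55–10:25 → extend to 09:55–10:25.

00:00–02:35, 04:35–05:15, 06:05–06:50, 07:50–08:45, 09:55–10:25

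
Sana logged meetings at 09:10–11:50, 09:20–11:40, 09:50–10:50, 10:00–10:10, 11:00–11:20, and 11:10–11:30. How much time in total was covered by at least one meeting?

Merged: 09:10-11:50.
Length: 2 h 40 min.

2 h 40 min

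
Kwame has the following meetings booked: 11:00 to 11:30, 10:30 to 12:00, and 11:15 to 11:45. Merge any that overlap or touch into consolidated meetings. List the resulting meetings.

Sort by start: 10:30–12:00, 11:00–11:30, 11:15–11:45.
11:00–11:30 overlaps/touches 10:30–12:00 → extend to 10:30–12:00.
11:15–11:45 overlaps/touches 10:30–12:00 → extend to 10:30–12:00.

10:30–12:00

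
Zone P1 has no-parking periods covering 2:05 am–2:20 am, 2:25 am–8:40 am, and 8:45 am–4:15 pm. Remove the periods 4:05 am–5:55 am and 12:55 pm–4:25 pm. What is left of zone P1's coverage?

2:05 am–2:20 am: no B overlap → unchanged.
2:25 am–8:40 am minus B → 2:25 am–4:05 am, 5:55 am–8:40 am.
8:45 am–4:15 pm minus B → 8:45 am–12:55 pm.

2:05 am–2:20 am, 2:25 am–4:05 am, 5:55 am–8:40 am, 8:45 am–12:55 pm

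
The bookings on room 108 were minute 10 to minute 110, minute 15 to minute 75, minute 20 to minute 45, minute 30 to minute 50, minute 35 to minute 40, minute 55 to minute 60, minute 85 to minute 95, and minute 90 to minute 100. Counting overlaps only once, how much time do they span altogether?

100 minutes

Merged: minute 10 to minute 110.
Length: 100 minutes.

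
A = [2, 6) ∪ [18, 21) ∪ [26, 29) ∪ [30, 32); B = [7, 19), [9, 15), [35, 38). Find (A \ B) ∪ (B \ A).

B, merged: [7, 19), [35, 38).
A \ B = [2, 6), [19, 21), [26, 29), [30, 32).
B \ A = [7, 18), [35, 38).
Union of the two gives the symmetric difference.

[2, 6) ∪ [7, 18) ∪ [19, 21) ∪ [26, 29) ∪ [30, 32) ∪ [35, 38)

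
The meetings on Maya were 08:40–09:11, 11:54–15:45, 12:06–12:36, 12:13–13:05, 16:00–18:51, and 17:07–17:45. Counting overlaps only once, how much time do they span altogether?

Merged: 08:40–09:11, 11:54–15:45, 16:00–18:51.
Lengths: 31 min + 3 h 51 min + 2 h 51 min = 7 h 13 min.

7 h 13 min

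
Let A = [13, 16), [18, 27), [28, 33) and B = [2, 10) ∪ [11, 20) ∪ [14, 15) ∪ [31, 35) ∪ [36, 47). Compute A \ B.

Second set merges to [2, 10), [11, 20), [31, 35), [36, 47).
[13, 16): entirely removed.
[18, 27) \ B = [20, 27).
[28, 33) \ B = [28, 31).

[20, 27) ∪ [28, 31)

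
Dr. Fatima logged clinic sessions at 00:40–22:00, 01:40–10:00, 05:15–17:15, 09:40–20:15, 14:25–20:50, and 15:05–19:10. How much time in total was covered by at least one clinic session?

Merged: 00:40–22:00.
Length: 21 h 20 min.

21 h 20 min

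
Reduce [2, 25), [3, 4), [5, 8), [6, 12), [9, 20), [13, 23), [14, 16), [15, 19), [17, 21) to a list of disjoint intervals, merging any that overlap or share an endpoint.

[3, 4) overlaps/touches [2, 25) → extend to [2, 25).
[5, 8) overlaps/touches [2, 25) → extend to [2, 25).
[6, 12) overlaps/touches [2, 25) → extend to [2, 25).
[9, 20) overlaps/touches [2, 25) → extend to [2, 25).
[13, 23) overlaps/touches [2, 25) → extend to [2, 25).
[14, 16) overlaps/touches [2, 25) → extend to [2, 25).
[15, 19) overlaps/touches [2, 25) → extend to [2, 25).
[17, 21) overlaps/touches [2, 25) → extend to [2, 25).

[2, 25)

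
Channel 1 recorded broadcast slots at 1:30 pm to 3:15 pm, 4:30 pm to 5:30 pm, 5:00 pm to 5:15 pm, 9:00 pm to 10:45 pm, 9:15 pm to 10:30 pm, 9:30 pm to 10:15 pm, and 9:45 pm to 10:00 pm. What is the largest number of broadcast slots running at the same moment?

4

At 9:45 pm, 4 of the intervals are simultaneously active.
No point has more.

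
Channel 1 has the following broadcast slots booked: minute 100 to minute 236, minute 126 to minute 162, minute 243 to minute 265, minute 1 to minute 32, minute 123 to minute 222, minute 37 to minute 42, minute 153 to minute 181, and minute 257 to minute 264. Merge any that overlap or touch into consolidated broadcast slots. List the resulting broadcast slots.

Sort by start: minute 1 to minute 32, minute 37 to minute 42, minute 100 to minute 236, minute 123 to minute 222, minute 126 to minute 162, minute 153 to minute 181, minute 243 to minute 265, minute 257 to minute 264.
minute 37 to minute 42 is disjoint → start new block.
minute 100 to minute 236 is disjoint → start new block.
minute 123 to minute 222 overlaps/touches minute 100 to minute 236 → extend to minute 100 to minute 236.
minute 126 to minute 162 overlaps/touches minute 100 to minute 236 → extend to minute 100 to minute 236.
minute 153 to minute 181 overlaps/touches minute 100 to minute 236 → extend to minute 100 to minute 236.
minute 243 to minute 265 is disjoint → start new block.
minute 257 to minute 264 overlaps/touches minute 243 to minute 265 → extend to minute 243 to minute 265.

minute 1 to minute 32, minute 37 to minute 42, minute 100 to minute 236, minute 243 to minute 265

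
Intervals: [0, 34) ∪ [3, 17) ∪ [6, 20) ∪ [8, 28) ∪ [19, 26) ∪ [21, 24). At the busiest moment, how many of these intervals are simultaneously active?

At 8, 4 of the intervals are simultaneously active.
No point has more.

4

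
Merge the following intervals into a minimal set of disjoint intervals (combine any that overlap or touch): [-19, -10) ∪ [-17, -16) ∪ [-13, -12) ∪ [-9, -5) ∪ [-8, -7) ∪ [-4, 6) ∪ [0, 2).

[-17, -16) overlaps/touches [-19, -10) → extend to [-19, -10).
[-13, -12) overlaps/touches [-19, -10) → extend to [-19, -10).
[-9, -5) is disjoint → start new block.
[-8, -7) overlaps/touches [-9, -5) → extend to [-9, -5).
[-4, 6) is disjoint → start new block.
[0, 2) overlaps/touches [-4, 6) → extend to [-4, 6).

[-19, -10) ∪ [-9, -5) ∪ [-4, 6)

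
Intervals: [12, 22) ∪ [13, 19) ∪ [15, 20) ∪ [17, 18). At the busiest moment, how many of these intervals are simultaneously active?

4

Sweep endpoints in order; track running count of active intervals.
Peak of 4 reached at 17.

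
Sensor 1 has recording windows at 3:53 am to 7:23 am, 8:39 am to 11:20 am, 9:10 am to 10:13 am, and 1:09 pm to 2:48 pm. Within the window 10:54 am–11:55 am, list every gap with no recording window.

11:20 am–11:55 am

The merged coverage is 3:53 am–7:23 am, 8:39 am–11:20 am, 1:09 pm–2:48 pm.
Uncovered inside 10:54 am–11:55 am: 11:20 am–11:55 am.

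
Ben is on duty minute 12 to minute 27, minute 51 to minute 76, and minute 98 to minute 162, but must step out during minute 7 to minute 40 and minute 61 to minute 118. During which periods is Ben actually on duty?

minute 12 to minute 27: fully covered by B → removed.
minute 51 to minute 76 minus B → minute 51 to minute 61.
minute 98 to minute 162 minus B → minute 118 to minute 162.

minute 51 to minute 61, minute 118 to minute 162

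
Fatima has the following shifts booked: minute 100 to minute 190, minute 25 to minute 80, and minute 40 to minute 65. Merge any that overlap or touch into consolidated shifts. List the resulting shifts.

minute 25 to minute 80, minute 100 to minute 190

Sort by start: minute 25 to minute 80, minute 40 to minute 65, minute 100 to minute 190.
minute 40 to minute 65 overlaps/touches minute 25 to minute 80 → extend to minute 25 to minute 80.
minute 100 to minute 190 is disjoint → start new block.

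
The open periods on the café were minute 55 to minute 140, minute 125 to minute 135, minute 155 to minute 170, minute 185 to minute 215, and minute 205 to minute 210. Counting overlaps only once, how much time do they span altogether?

130 minutes

Merged: minute 55 to minute 140, minute 155 to minute 170, minute 185 to minute 215.
Lengths: 85 minutes + 15 minutes + 30 minutes = 130 minutes.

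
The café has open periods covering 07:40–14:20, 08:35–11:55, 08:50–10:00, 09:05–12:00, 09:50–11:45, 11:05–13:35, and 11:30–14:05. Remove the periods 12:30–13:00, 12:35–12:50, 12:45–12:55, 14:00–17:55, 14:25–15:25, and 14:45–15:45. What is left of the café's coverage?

A, merged: 07:40–14:20.
B, merged: 12:30–13:00, 14:00–17:55.
07:40–14:20 \ B = 07:40–12:30, 13:00–14:00.

07:40–12:30, 13:00–14:00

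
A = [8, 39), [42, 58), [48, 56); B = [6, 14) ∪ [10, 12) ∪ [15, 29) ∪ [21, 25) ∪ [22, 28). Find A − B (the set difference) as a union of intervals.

Merge the first list: [8, 39), [42, 58).
Merge the second list: [6, 14), [15, 29).
[8, 39) with B removed leaves [14, 15), [29, 39).
[42, 58) is untouched.

[14, 15) ∪ [29, 39) ∪ [42, 58)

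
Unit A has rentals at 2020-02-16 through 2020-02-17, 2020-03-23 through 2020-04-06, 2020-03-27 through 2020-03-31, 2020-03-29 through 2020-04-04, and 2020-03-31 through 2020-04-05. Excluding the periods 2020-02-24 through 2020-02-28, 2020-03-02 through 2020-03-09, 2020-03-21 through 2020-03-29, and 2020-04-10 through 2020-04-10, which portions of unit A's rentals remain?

A, merged: 2020-02-16 through 2020-02-17, 2020-03-23 through 2020-04-06.
2020-02-16 through 2020-02-17: nothing removed.
2020-03-23 through 2020-04-06 \ B = 2020-03-30 through 2020-04-06.

2020-02-16 through 2020-02-17, 2020-03-30 through 2020-04-06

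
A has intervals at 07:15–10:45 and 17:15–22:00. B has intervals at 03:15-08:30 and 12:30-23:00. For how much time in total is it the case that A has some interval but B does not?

2 h 15 min

A \ B = 08:30–10:45.
Total: 2 h 15 min.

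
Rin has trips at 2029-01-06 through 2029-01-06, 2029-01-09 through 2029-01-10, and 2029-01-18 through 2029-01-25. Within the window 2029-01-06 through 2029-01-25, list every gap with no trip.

Covered (merged): 2029-01-06 through 2029-01-06, 2029-01-09 through 2029-01-10, 2029-01-18 through 2029-01-25.
Complement within 2029-01-06 through 2029-01-25: 2029-01-07 through 2029-01-08, 2029-01-11 through 2029-01-17.

2029-01-07 through 2029-01-08, 2029-01-11 through 2029-01-17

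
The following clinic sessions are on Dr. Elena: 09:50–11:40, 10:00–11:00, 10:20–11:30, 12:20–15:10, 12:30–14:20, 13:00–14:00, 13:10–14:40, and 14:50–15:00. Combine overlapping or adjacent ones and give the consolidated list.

10:00–11:00 overlaps/touches 09:50–11:40 → extend to 09:50–11:40.
10:20–11:30 overlaps/touches 09:50–11:40 → extend to 09:50–11:40.
12:20–15:10 is disjoint → start new block.
12:30–14:20 overlaps/touches 12:20–15:10 → extend to 12:20–15:10.
13:00–14:00 overlaps/touches 12:20–15:10 → extend to 12:20–15:10.
13:10–14:40 overlaps/touches 12:20–15:10 → extend to 12:20–15:10.
14:50–15:00 overlaps/touches 12:20–15:10 → extend to 12:20–15:10.

09:50–11:40, 12:20–15:10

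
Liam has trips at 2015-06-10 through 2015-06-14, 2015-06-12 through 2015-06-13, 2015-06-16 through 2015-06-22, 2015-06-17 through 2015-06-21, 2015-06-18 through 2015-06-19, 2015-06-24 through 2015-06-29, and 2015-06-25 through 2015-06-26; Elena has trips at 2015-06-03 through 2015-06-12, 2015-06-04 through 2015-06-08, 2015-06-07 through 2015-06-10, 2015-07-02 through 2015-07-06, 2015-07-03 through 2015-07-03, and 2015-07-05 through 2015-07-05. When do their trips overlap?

Merge the first list: 2015-06-10 through 2015-06-14, 2015-06-16 through 2015-06-22, 2015-06-24 through 2015-06-29.
Merge the second list: 2015-06-03 through 2015-06-12, 2015-07-02 through 2015-07-06.
2015-06-10 through 2015-06-14 meets the second set on 2015-06-10 through 2015-06-12.
2015-06-16 through 2015-06-22: no overlap with the second set.
2015-06-24 through 2015-06-29: no overlap with the second set.

2015-06-10 through 2015-06-12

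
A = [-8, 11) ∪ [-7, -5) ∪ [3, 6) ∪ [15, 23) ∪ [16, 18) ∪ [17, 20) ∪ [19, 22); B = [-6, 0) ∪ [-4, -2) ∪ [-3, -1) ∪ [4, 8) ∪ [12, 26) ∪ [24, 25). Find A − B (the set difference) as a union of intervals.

[-8, -6) ∪ [0, 4) ∪ [8, 11)

A, merged: [-8, 11), [15, 23).
B, merged: [-6, 0), [4, 8), [12, 26).
[-8, 11) minus B → [-8, -6), [0, 4), [8, 11).
[15, 23): fully covered by B → removed.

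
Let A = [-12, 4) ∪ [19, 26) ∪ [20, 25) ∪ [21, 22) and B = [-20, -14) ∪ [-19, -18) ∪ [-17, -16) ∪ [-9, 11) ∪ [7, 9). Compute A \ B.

A, merged: [-12, 4), [19, 26).
B, merged: [-20, -14), [-9, 11).
[-12, 4) \ B = [-12, -9).
[19, 26): nothing removed.

[-12, -9) ∪ [19, 26)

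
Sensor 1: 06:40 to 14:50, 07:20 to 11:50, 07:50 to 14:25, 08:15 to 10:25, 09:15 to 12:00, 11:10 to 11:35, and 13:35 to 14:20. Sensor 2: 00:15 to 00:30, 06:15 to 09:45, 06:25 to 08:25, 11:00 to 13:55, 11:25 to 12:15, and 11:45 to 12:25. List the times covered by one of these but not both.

A, merged: 06:40-14:50.
B, merged: 00:15-00:30, 06:15-09:45, 11:00-13:55.
A but not B: 09:45-11:00, 13:55-14:50.
B but not A: 00:15-00:30, 06:15-06:40.
Combining gives A △ B.

00:15-00:30, 06:15-06:40, 09:45-11:00, 13:55-14:50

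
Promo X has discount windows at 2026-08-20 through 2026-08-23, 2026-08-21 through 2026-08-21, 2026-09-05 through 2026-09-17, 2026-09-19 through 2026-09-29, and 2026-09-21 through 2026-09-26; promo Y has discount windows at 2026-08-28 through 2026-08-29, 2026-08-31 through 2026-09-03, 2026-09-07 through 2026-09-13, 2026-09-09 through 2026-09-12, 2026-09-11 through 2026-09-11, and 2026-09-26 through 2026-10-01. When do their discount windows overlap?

2026-09-07 through 2026-09-13, 2026-09-26 through 2026-09-29

Merge the first list: 2026-08-20 through 2026-08-23, 2026-09-05 through 2026-09-17, 2026-09-19 through 2026-09-29.
Merge the second list: 2026-08-28 through 2026-08-29, 2026-08-31 through 2026-09-03, 2026-09-07 through 2026-09-13, 2026-09-26 through 2026-10-01.
2026-08-20 through 2026-08-23 falls entirely outside B.
2026-09-05 through 2026-09-17 overlaps B on 2026-09-07 through 2026-09-13.
2026-09-19 through 2026-09-29 overlaps B on 2026-09-26 through 2026-09-29.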